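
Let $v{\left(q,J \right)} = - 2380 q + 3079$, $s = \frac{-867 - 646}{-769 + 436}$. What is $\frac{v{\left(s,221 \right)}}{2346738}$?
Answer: $- \frac{2575633}{781463754} \approx -0.0032959$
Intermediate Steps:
$s = \frac{1513}{333}$ ($s = - \frac{1513}{-333} = \left(-1513\right) \left(- \frac{1}{333}\right) = \frac{1513}{333} \approx 4.5435$)
$v{\left(q,J \right)} = 3079 - 2380 q$
$\frac{v{\left(s,221 \right)}}{2346738} = \frac{3079 - \frac{3600940}{333}}{2346738} = \left(3079 - \frac{3600940}{333}\right) \frac{1}{2346738} = \left(- \frac{2575633}{333}\right) \frac{1}{2346738} = - \frac{2575633}{781463754}$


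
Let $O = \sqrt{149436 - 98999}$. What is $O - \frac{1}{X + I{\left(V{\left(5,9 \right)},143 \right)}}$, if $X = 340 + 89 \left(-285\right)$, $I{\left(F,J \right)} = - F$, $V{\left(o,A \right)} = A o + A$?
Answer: $\frac{1}{25079} + \sqrt{50437} \approx 224.58$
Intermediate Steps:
$V{\left(o,A \right)} = A + A o$
$X = -25025$ ($X = 340 - 25365 = -25025$)
$O = \sqrt{50437} \approx 224.58$
$O - \frac{1}{X + I{\left(V{\left(5,9 \right)},143 \right)}} = \sqrt{50437} - \frac{1}{-25025 - 9 \left(1 + 5\right)} = \sqrt{50437} - \frac{1}{-25025 - 9 \cdot 6} = \sqrt{50437} - \frac{1}{-25025 - 54} = \sqrt{50437} - \frac{1}{-25079} = \sqrt{50437} - - \frac{1}{25079} = \sqrt{50437} + \frac{1}{25079} = \frac{1}{25079} + \sqrt{50437}$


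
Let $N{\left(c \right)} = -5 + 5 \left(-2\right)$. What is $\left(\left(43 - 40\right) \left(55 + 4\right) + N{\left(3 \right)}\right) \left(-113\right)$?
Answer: $-18306$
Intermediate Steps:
$N{\left(c \right)} = -15$ ($N{\left(c \right)} = -5 - 10 = -15$)
$\left(\left(43 - 40\right) \left(55 + 4\right) + N{\left(3 \right)}\right) \left(-113\right) = \left(\left(43 - 40\right) \left(55 + 4\right) - 15\right) \left(-113\right) = \left(3 \cdot 59 - 15\right) \left(-113\right) = \left(177 - 15\right) \left(-113\right) = 162 \left(-113\right) = -18306$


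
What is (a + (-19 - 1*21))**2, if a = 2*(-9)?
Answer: 3364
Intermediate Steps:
a = -18
(a + (-19 - 1*21))**2 = (-18 + (-19 - 1*21))**2 = (-18 + (-19 - 21))**2 = (-18 - 40)**2 = (-58)**2 = 3364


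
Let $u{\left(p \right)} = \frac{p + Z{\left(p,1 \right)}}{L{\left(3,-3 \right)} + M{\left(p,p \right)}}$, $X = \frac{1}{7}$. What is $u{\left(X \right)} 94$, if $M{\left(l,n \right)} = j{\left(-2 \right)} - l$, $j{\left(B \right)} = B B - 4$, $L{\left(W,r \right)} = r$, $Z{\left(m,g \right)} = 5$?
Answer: $- \frac{1692}{11} \approx -153.82$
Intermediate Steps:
$X = \frac{1}{7} \approx 0.14286$
$j{\left(B \right)} = -4 + B^{2}$ ($j{\left(B \right)} = B^{2} - 4 = -4 + B^{2}$)
$M{\left(l,n \right)} = - l$ ($M{\left(l,n \right)} = \left(-4 + \left(-2\right)^{2}\right) - l = \left(-4 + 4\right) - l = 0 - l = - l$)
$u{\left(p \right)} = \frac{5 + p}{-3 - p}$ ($u{\left(p \right)} = \frac{p + 5}{-3 - p} = \frac{5 + p}{-3 - p}$)
$u{\left(X \right)} 94 = \frac{-5 - \frac{1}{7}}{3 + \frac{1}{7}} \cdot 94 = \frac{-5 - \frac{1}{7}}{\frac{22}{7}} \cdot 94 = \frac{7}{22} \left(- \frac{36}{7}\right) 94 = \left(- \frac{18}{11}\right) 94 = - \frac{1692}{11}$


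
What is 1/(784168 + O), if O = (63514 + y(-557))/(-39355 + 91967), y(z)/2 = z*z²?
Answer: 13153/10227773236 ≈ 1.2860e-6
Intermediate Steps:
y(z) = 2*z³ (y(z) = 2*(z*z²) = 2*z³)
O = -86388468/13153 (O = (63514 + 2*(-557)³)/(-39355 + 91967) = (63514 + 2*(-172808693))/52612 = (63514 - 345617386)*(1/52612) = -345553872*1/52612 = -86388468/13153 ≈ -6568.0)
1/(784168 + O) = 1/(784168 - 86388468/13153) = 1/(10227773236/13153) = 13153/10227773236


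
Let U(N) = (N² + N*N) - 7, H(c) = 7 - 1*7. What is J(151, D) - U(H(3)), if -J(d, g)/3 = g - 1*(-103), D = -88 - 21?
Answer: 25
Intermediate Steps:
D = -109
J(d, g) = -309 - 3*g (J(d, g) = -3*(g - 1*(-103)) = -3*(g + 103) = -3*(103 + g) = -309 - 3*g)
H(c) = 0 (H(c) = 7 - 7 = 0)
U(N) = -7 + 2*N² (U(N) = (N² + N²) - 7 = 2*N² - 7 = -7 + 2*N²)
J(151, D) - U(H(3)) = (-309 - 3*(-109)) - (-7 + 2*0²) = (-309 + 327) - (-7 + 2*0) = 18 - (-7 + 0) = 18 - 1*(-7) = 18 + 7 = 25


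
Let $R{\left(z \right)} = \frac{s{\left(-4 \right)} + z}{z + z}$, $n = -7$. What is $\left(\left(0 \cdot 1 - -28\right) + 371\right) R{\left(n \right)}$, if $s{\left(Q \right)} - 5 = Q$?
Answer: $171$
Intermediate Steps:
$s{\left(Q \right)} = 5 + Q$
$R{\left(z \right)} = \frac{1 + z}{2 z}$ ($R{\left(z \right)} = \frac{\left(5 - 4\right) + z}{z + z} = \frac{1 + z}{2 z}$)
$\left(\left(0 \cdot 1 - -28\right) + 371\right) R{\left(n \right)} = \left(\left(0 \cdot 1 - -28\right) + 371\right) \frac{1 - 7}{2 \left(-7\right)} = \left(\left(0 + 28\right) + 371\right) \frac{1}{2} \left(- \frac{1}{7}\right) \left(-6\right) = \left(28 + 371\right) \frac{3}{7} = 399 \cdot \frac{3}{7} = 171$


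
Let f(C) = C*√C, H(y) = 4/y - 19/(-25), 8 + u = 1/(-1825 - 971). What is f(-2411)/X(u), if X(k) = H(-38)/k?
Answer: 25617538025*I*√2411/869556 ≈ 1.4466e+6*I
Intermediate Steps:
u = -22369/2796 (u = -8 + 1/(-1825 - 971) = -8 + 1/(-2796) = -8 - 1/2796 = -22369/2796 ≈ -8.0004)
H(y) = 19/25 + 4/y (H(y) = 4/y - 19*(-1/25) = 4/y + 19/25 = 19/25 + 4/y)
X(k) = 311/(475*k) (X(k) = (19/25 + 4/(-38))/k = (19/25 + 4*(-1/38))/k = (19/25 - 2/19)/k = 311/(475*k))
f(C) = C^(3/2)
f(-2411)/X(u) = (-2411)^(3/2)/((311/(475*(-22369/2796)))) = (-2411*I*√2411)/(((311/475)*(-2796/22369))) = (-2411*I*√2411)/(-869556/10625275) = -2411*I*√2411*(-10625275/869556) = 25617538025*I*√2411/869556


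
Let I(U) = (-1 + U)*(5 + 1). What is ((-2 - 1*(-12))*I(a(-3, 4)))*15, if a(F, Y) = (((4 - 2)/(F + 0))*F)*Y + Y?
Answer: 9900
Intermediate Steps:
a(F, Y) = 3*Y (a(F, Y) = ((2/F)*F)*Y + Y = 2*Y + Y = 3*Y)
I(U) = -6 + 6*U (I(U) = (-1 + U)*6 = -6 + 6*U)
((-2 - 1*(-12))*I(a(-3, 4)))*15 = ((-2 - 1*(-12))*(-6 + 6*(3*4)))*15 = ((-2 + 12)*(-6 + 6*12))*15 = (10*(-6 + 72))*15 = (10*66)*15 = 660*15 = 9900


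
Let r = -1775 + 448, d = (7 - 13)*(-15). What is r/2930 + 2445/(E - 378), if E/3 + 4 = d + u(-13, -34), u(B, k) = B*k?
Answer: 463624/294465 ≈ 1.5745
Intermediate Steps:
d = 90 (d = -6*(-15) = 90)
r = -1327
E = 1584 (E = -12 + 3*(90 - 13*(-34)) = -12 + 3*(90 + 442) = -12 + 3*532 = -12 + 1596 = 1584)
r/2930 + 2445/(E - 378) = -1327/2930 + 2445/(1584 - 378) = -1327*1/2930 + 2445/1206 = -1327/2930 + 2445*(1/1206) = -1327/2930 + 815/402 = 463624/294465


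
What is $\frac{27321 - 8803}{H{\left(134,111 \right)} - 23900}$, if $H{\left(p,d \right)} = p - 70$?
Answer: $- \frac{9259}{11918} \approx -0.77689$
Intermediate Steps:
$H{\left(p,d \right)} = -70 + p$
$\frac{27321 - 8803}{H{\left(134,111 \right)} - 23900} = \frac{27321 - 8803}{\left(-70 + 134\right) - 23900} = \frac{18518}{64 - 23900} = \frac{18518}{-23836} = 18518 \left(- \frac{1}{23836}\right) = - \frac{9259}{11918}$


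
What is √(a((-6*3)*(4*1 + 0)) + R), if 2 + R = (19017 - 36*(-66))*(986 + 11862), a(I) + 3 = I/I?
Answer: 2*√68714315 ≈ 16579.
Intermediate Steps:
a(I) = -2 (a(I) = -3 + I/I = -3 + 1 = -2)
R = 274857262 (R = -2 + (19017 - 36*(-66))*(986 + 11862) = -2 + (19017 + 2376)*12848 = -2 + 21393*12848 = -2 + 274857264 = 274857262)
√(a((-6*3)*(4*1 + 0)) + R) = √(-2 + 274857262) = √274857260 = 2*√68714315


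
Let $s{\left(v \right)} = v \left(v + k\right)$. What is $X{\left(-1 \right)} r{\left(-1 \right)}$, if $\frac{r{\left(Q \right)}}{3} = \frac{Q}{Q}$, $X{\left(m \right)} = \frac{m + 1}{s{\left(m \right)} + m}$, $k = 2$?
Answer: $0$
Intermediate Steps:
$s{\left(v \right)} = v \left(2 + v\right)$ ($s{\left(v \right)} = v \left(v + 2\right) = v \left(2 + v\right)$)
$X{\left(m \right)} = \frac{1 + m}{m + m \left(2 + m\right)}$ ($X{\left(m \right)} = \frac{m + 1}{m \left(2 + m\right) + m} = \frac{1 + m}{m + m \left(2 + m\right)}$)
$r{\left(Q \right)} = 3$ ($r{\left(Q \right)} = 3 \frac{Q}{Q} = 3 \cdot 1 = 3$)
$X{\left(-1 \right)} r{\left(-1 \right)} = \frac{1 - 1}{\left(-1\right) \left(3 - 1\right)} 3 = \left(-1\right) \frac{1}{2} \cdot 0 \cdot 3 = 0 \cdot 3 = 0$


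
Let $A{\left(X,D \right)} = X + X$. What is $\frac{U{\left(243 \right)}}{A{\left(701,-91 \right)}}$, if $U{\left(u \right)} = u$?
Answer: $\frac{243}{1402} \approx 0.17332$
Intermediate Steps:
$A{\left(X,D \right)} = 2 X$
$\frac{U{\left(243 \right)}}{A{\left(701,-91 \right)}} = \frac{243}{2 \cdot 701} = \frac{243}{1402}$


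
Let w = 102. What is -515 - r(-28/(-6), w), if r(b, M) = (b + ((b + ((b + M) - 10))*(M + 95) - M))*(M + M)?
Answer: -4053043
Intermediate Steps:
r(b, M) = 2*M*(b - M + (95 + M)*(-10 + M + 2*b)) (r(b, M) = (b + ((b + ((M + b) - 10))*(95 + M) - M))*(2*M) = (b + ((b + (-10 + M + b))*(95 + M) - M))*(2*M) = (b + ((-10 + M + 2*b)*(95 + M) - M))*(2*M) = (b + ((95 + M)*(-10 + M + 2*b) - M))*(2*M) = (b + (-M + (95 + M)*(-10 + M + 2*b)))*(2*M) = (b - M + (95 + M)*(-10 + M + 2*b))*(2*M) = 2*M*(b - M + (95 + M)*(-10 + M + 2*b)))
-515 - r(-28/(-6), w) = -515 - 2*102*(-950 + 102² + 84*102 + 191*(-28/(-6)) + 2*102*(-28/(-6))) = -515 - 2*102*(-950 + 10404 + 8568 + 191*(-28*(-⅙)) + 2*102*(-28*(-⅙))) = -515 - 2*102*(-950 + 10404 + 8568 + 191*(14/3) + 2*102*(14/3)) = -515 - 2*102*(-950 + 10404 + 8568 + 2674/3 + 952) = -515 - 2*102*59596/3 = -515 - 1*4052528 = -515 - 4052528 = -4053043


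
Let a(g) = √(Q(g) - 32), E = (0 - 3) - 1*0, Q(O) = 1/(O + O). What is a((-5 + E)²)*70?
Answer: 105*I*√910/8 ≈ 395.93*I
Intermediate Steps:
Q(O) = 1/(2*O)
E = -3 (E = -3 + 0 = -3)
a(g) = √(-32 + 1/(2*g)) (a(g) = √(1/(2*g) - 32) = √(-32 + 1/(2*g)))
a((-5 + E)²)*70 = (√(-128 + 2/((-5 - 3)²))/2)*70 = (√(-128 + 2/((-8)²))/2)*70 = (√(-128 + 2/64)/2)*70 = (√(-128 + 2*(1/64))/2)*70 = (√(-128 + 1/32)/2)*70 = (√(-4095/32)/2)*70 = ((3*I*√910/8)/2)*70 = (3*I*√910/16)*70 = 105*I*√910/8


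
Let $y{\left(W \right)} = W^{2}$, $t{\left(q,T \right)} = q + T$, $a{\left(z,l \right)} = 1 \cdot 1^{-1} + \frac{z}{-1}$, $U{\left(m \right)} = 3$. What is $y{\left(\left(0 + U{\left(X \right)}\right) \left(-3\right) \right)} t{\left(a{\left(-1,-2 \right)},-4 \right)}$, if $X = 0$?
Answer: $-162$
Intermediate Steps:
$a{\left(z,l \right)} = 1 - z$ ($a{\left(z,l \right)} = 1 \cdot 1 + z \left(-1\right) = 1 - z$)
$t{\left(q,T \right)} = T + q$
$y{\left(\left(0 + U{\left(X \right)}\right) \left(-3\right) \right)} t{\left(a{\left(-1,-2 \right)},-4 \right)} = \left(\left(0 + 3\right) \left(-3\right)\right)^{2} \left(-4 + \left(1 - -1\right)\right) = \left(3 \left(-3\right)\right)^{2} \left(-4 + \left(1 + 1\right)\right) = \left(-9\right)^{2} \left(-4 + 2\right) = 81 \left(-2\right) = -162$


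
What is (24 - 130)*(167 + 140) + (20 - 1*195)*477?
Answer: -116017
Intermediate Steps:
(24 - 130)*(167 + 140) + (20 - 1*195)*477 = -106*307 + (20 - 195)*477 = -32542 - 175*477 = -32542 - 83475 = -116017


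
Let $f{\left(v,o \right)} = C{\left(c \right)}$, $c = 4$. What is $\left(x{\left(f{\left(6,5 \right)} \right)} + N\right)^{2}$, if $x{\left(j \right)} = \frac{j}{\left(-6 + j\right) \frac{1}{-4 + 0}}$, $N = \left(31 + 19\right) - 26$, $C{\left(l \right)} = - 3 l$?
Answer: $\frac{4096}{9} \approx 455.11$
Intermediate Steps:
$N = 24$ ($N = 50 - 26 = 24$)
$f{\left(v,o \right)} = -12$ ($f{\left(v,o \right)} = \left(-3\right) 4 = -12$)
$x{\left(j \right)} = \frac{j}{\frac{3}{2} - \frac{j}{4}}$ ($x{\left(j \right)} = \frac{j}{\left(-6 + j\right) \frac{1}{-4}} = \frac{j}{\left(-6 + j\right) \left(- \frac{1}{4}\right)} = \frac{j}{\frac{3}{2} - \frac{j}{4}}$)
$\left(x{\left(f{\left(6,5 \right)} \right)} + N\right)^{2} = \left(\left(-4\right) \left(-12\right) \frac{1}{-6 - 12} + 24\right)^{2} = \left(\left(-4\right) \left(-12\right) \frac{1}{-18} + 24\right)^{2} = \left(\left(-4\right) \left(-12\right) \left(- \frac{1}{18}\right) + 24\right)^{2} = \left(- \frac{8}{3} + 24\right)^{2} = \left(\frac{64}{3}\right)^{2} = \frac{4096}{9}$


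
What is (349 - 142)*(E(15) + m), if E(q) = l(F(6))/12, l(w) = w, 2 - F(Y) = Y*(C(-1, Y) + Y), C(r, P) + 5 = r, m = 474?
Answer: 196305/2 ≈ 98153.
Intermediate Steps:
C(r, P) = -5 + r
F(Y) = 2 - Y*(-6 + Y) (F(Y) = 2 - Y*((-5 - 1) + Y) = 2 - Y*(-6 + Y))
E(q) = ⅙ (E(q) = (2 - 1*6² + 6*6)/12 = (2 - 1*36 + 36)*(1/12) = (2 - 36 + 36)*(1/12) = 2*(1/12) = ⅙)
(349 - 142)*(E(15) + m) = (349 - 142)*(⅙ + 474) = 207*(2845/6) = 196305/2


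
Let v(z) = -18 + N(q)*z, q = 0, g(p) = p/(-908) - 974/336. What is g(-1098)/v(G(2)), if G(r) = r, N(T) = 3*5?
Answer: -64433/457632 ≈ -0.14080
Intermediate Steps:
g(p) = -487/168 - p/908 (g(p) = p*(-1/908) - 974*1/336 = -p/908 - 487/168 = -487/168 - p/908)
N(T) = 15
v(z) = -18 + 15*z
g(-1098)/v(G(2)) = (-487/168 - 1/908*(-1098))/(-18 + 15*2) = (-487/168 + 549/454)/(-18 + 30) = -64433/38136/12 = -64433/38136*1/12 = -64433/457632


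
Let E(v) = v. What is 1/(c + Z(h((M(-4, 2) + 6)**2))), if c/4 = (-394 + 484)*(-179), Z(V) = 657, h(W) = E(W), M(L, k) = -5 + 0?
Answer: -1/63783 ≈ -1.5678e-5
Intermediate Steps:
M(L, k) = -5
h(W) = W
c = -64440 (c = 4*((-394 + 484)*(-179)) = 4*(90*(-179)) = 4*(-16110) = -64440)
1/(c + Z(h((M(-4, 2) + 6)**2))) = 1/(-64440 + 657) = 1/(-63783) = -1/63783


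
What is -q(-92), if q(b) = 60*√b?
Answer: -120*I*√23 ≈ -575.5*I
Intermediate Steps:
-q(-92) = -60*√(-92) = -60*2*I*√23 = -120*I*√23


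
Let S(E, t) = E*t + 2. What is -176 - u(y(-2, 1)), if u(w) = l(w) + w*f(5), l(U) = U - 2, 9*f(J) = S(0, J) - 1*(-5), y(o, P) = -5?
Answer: -1486/9 ≈ -165.11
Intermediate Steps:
S(E, t) = 2 + E*t
f(J) = 7/9 (f(J) = ((2 + 0*J) - 1*(-5))/9 = ((2 + 0) + 5)/9 = (2 + 5)/9 = (1/9)*7 = 7/9)
l(U) = -2 + U
u(w) = -2 + 16*w/9 (u(w) = (-2 + w) + w*(7/9) = (-2 + w) + 7*w/9 = -2 + 16*w/9)
-176 - u(y(-2, 1)) = -176 - (-2 + (16/9)*(-5)) = -176 - (-2 - 80/9) = -176 - 1*(-98/9) = -176 + 98/9 = -1486/9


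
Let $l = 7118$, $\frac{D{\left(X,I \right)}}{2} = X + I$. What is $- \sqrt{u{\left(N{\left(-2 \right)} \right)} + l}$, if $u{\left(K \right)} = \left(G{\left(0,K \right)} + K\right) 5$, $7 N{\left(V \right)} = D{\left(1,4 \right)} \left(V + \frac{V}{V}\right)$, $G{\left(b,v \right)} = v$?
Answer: $- \frac{23 \sqrt{658}}{7} \approx -84.284$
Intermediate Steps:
$D{\left(X,I \right)} = 2 I + 2 X$ ($D{\left(X,I \right)} = 2 \left(X + I\right) = 2 \left(I + X\right) = 2 I + 2 X$)
$N{\left(V \right)} = \frac{10}{7} + \frac{10 V}{7}$ ($N{\left(V \right)} = \frac{\left(2 \cdot 4 + 2 \cdot 1\right) \left(V + \frac{V}{V}\right)}{7} = \frac{\left(8 + 2\right) \left(V + 1\right)}{7} = \frac{10 \left(1 + V\right)}{7} = \frac{10 + 10 V}{7} = \frac{10}{7} + \frac{10 V}{7}$)
$u{\left(K \right)} = 10 K$ ($u{\left(K \right)} = \left(K + K\right) 5 = 2 K 5 = 10 K$)
$- \sqrt{u{\left(N{\left(-2 \right)} \right)} + l} = - \sqrt{10 \left(\frac{10}{7} + \frac{10}{7} \left(-2\right)\right) + 7118} = - \sqrt{10 \left(\frac{10}{7} - \frac{20}{7}\right) + 7118} = - \sqrt{10 \left(- \frac{10}{7}\right) + 7118} = - \sqrt{- \frac{100}{7} + 7118} = - \sqrt{\frac{49726}{7}} = - \frac{23 \sqrt{658}}{7}$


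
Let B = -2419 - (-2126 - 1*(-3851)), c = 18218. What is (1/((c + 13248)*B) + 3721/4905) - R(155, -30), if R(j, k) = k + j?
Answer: -79463297962921/639587985120 ≈ -124.24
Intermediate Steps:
B = -4144 (B = -2419 - (-2126 + 3851) = -2419 - 1*1725 = -2419 - 1725 = -4144)
R(j, k) = j + k
(1/((c + 13248)*B) + 3721/4905) - R(155, -30) = (1/((18218 + 13248)*(-4144)) + 3721/4905) - (155 - 30) = (-1/4144/31466 + 3721*(1/4905)) - 1*125 = ((1/31466)*(-1/4144) + 3721/4905) - 125 = (-1/130395104 + 3721/4905) - 125 = 485200177079/639587985120 - 125 = -79463297962921/639587985120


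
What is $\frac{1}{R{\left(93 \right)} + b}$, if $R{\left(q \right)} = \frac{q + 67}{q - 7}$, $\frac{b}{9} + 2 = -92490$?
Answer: $- \frac{43}{35794324} \approx -1.2013 \cdot 10^{-6}$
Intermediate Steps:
$b = -832428$ ($b = -18 + 9 \left(-92490\right) = -18 - 832410 = -832428$)
$R{\left(q \right)} = \frac{67 + q}{-7 + q}$
$\frac{1}{R{\left(93 \right)} + b} = \frac{1}{\frac{67 + 93}{-7 + 93} - 832428} = \frac{1}{\frac{1}{86} \cdot 160 - 832428} = \frac{1}{\frac{80}{43} - 832428} = \frac{1}{- \frac{35794324}{43}} = - \frac{43}{35794324}$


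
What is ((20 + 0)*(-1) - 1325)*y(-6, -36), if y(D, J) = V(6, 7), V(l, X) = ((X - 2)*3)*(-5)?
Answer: 100875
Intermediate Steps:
V(l, X) = 30 - 15*X (V(l, X) = ((-2 + X)*3)*(-5) = (-6 + 3*X)*(-5) = 30 - 15*X)
y(D, J) = -75 (y(D, J) = 30 - 15*7 = 30 - 105 = -75)
((20 + 0)*(-1) - 1325)*y(-6, -36) = ((20 + 0)*(-1) - 1325)*(-75) = (20*(-1) - 1325)*(-75) = (-20 - 1325)*(-75) = -1345*(-75) = 100875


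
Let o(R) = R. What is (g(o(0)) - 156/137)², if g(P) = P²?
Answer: 24336/18769 ≈ 1.2966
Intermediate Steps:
(g(o(0)) - 156/137)² = (0² - 156/137)² = (0 - 156*1/137)² = (0 - 156/137)² = (-156/137)² = 24336/18769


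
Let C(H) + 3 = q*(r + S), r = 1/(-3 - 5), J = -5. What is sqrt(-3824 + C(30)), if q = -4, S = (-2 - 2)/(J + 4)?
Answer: I*sqrt(15370)/2 ≈ 61.988*I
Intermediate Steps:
S = 4 (S = (-2 - 2)/(-5 + 4) = -4/(-1) = -4*(-1) = 4)
r = -1/8 (r = 1/(-8) = -1/8 ≈ -0.12500)
C(H) = -37/2 (C(H) = -3 - 4*(-1/8 + 4) = -3 - 4*31/8 = -3 - 31/2 = -37/2)
sqrt(-3824 + C(30)) = sqrt(-3824 - 37/2) = sqrt(-7685/2) = I*sqrt(15370)/2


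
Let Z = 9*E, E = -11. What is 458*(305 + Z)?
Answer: 94348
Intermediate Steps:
Z = -99 (Z = 9*(-11) = -99)
458*(305 + Z) = 458*(305 - 99) = 458*206 = 94348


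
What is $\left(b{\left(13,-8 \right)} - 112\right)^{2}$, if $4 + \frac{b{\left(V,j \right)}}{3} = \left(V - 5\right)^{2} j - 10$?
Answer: $2856100$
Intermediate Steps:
$b{\left(V,j \right)} = -42 + 3 j \left(-5 + V\right)^{2}$ ($b{\left(V,j \right)} = -12 + 3 \left(\left(V - 5\right)^{2} j - 10\right) = -12 + 3 \left(\left(-5 + V\right)^{2} j - 10\right) = -12 + 3 \left(j \left(-5 + V\right)^{2} - 10\right) = -12 + 3 \left(-10 + j \left(-5 + V\right)^{2}\right) = -12 + \left(-30 + 3 j \left(-5 + V\right)^{2}\right) = -42 + 3 j \left(-5 + V\right)^{2}$)
$\left(b{\left(13,-8 \right)} - 112\right)^{2} = \left(\left(-42 + 3 \left(-8\right) \left(-5 + 13\right)^{2}\right) - 112\right)^{2} = \left(\left(-42 + 3 \left(-8\right) 8^{2}\right) - 112\right)^{2} = \left(\left(-42 + 3 \left(-8\right) 64\right) - 112\right)^{2} = \left(\left(-42 - 1536\right) - 112\right)^{2} = \left(-1578 - 112\right)^{2} = \left(-1690\right)^{2} = 2856100$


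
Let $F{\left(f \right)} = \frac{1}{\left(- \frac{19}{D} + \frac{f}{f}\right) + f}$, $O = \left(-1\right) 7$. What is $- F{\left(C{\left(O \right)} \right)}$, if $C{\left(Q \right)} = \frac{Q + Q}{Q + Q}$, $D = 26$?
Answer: $- \frac{26}{33} \approx -0.78788$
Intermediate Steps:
$O = -7$
$C{\left(Q \right)} = 1$ ($C{\left(Q \right)} = \frac{2 Q}{2 Q} = 2 Q \frac{1}{2 Q} = 1$)
$F{\left(f \right)} = \frac{1}{\frac{7}{26} + f}$ ($F{\left(f \right)} = \frac{1}{\left(- \frac{19}{26} + \frac{f}{f}\right) + f} = \frac{1}{\left(\left(-19\right) \frac{1}{26} + 1\right) + f} = \frac{1}{\left(- \frac{19}{26} + 1\right) + f} = \frac{1}{\frac{7}{26} + f}$)
$- F{\left(C{\left(O \right)} \right)} = - \frac{26}{7 + 26 \cdot 1} = - \frac{26}{7 + 26} = - \frac{26}{33}$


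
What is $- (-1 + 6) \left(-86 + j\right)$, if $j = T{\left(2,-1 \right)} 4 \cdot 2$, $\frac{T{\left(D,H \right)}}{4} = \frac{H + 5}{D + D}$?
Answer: $270$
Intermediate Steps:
$T{\left(D,H \right)} = \frac{2 \left(5 + H\right)}{D}$ ($T{\left(D,H \right)} = 4 \frac{H + 5}{D + D} = 4 \frac{5 + H}{2 D} = \frac{2 \left(5 + H\right)}{D}$)
$j = 32$ ($j = \frac{2 \left(5 - 1\right)}{2} \cdot 4 \cdot 2 = 2 \cdot \frac{1}{2} \cdot 4 \cdot 4 \cdot 2 = 4 \cdot 4 \cdot 2 = 16 \cdot 2 = 32$)
$- (-1 + 6) \left(-86 + j\right) = - (-1 + 6) \left(-86 + 32\right) = \left(-1\right) 5 \left(-54\right) = \left(-5\right) \left(-54\right) = 270$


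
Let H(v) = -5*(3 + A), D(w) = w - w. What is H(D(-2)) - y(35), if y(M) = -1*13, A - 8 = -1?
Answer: -37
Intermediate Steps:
A = 7 (A = 8 - 1 = 7)
y(M) = -13
D(w) = 0
H(v) = -50 (H(v) = -5*(3 + 7) = -5*10 = -50)
H(D(-2)) - y(35) = -50 - 1*(-13) = -50 + 13 = -37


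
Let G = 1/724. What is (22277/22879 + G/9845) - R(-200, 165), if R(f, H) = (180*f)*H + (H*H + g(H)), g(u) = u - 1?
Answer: 964207940115454759/163076478620 ≈ 5.9126e+6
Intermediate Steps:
g(u) = -1 + u
R(f, H) = -1 + H + H**2 + 180*H*f (R(f, H) = (180*f)*H + (H*H + (-1 + H)) = 180*H*f + (H**2 + (-1 + H)) = 180*H*f + (-1 + H + H**2) = -1 + H + H**2 + 180*H*f)
G = 1/724 ≈ 0.0013812
(22277/22879 + G/9845) - R(-200, 165) = (22277/22879 + (1/724)/9845) - (-1 + 165 + 165**2 + 180*165*(-200)) = (22277*(1/22879) + (1/724)*(1/9845)) - (-1 + 165 + 27225 - 5940000) = (22277/22879 + 1/7127780) - 1*(-5912611) = 158785577939/163076478620 + 5912611 = 964207940115454759/163076478620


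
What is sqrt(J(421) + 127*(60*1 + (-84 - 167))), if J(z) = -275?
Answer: 2*I*sqrt(6133) ≈ 156.63*I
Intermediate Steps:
sqrt(J(421) + 127*(60*1 + (-84 - 167))) = sqrt(-275 + 127*(60*1 + (-84 - 167))) = sqrt(-275 + 127*(60 - 251)) = sqrt(-275 + 127*(-191)) = sqrt(-275 - 24257) = sqrt(-24532) = 2*I*sqrt(6133)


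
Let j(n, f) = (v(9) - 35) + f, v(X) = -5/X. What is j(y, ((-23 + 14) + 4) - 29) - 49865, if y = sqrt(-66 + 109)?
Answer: -449411/9 ≈ -49935.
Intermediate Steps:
y = sqrt(43) ≈ 6.5574
v(X) = -5/X
j(n, f) = -320/9 + f (j(n, f) = (-5/9 - 35) + f = -320/9 + f)
j(y, ((-23 + 14) + 4) - 29) - 49865 = (-320/9 + (((-23 + 14) + 4) - 29)) - 49865 = (-320/9 + ((-9 + 4) - 29)) - 49865 = (-320/9 + (-5 - 29)) - 49865 = (-320/9 - 34) - 49865 = -626/9 - 49865 = -449411/9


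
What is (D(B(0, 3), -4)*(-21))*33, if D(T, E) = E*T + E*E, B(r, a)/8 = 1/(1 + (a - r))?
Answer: -5544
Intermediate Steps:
B(r, a) = 8/(1 + a - r) (B(r, a) = 8/(1 + (a - r)) = 8/(1 + a - r))
D(T, E) = E**2 + E*T (D(T, E) = E*T + E**2 = E**2 + E*T)
(D(B(0, 3), -4)*(-21))*33 = (-4*(-4 + 8/(1 + 3 - 1*0))*(-21))*33 = (-4*(-4 + 8/(1 + 3 + 0))*(-21))*33 = (-4*(-4 + 8/4)*(-21))*33 = (-4*(-4 + 8*(1/4))*(-21))*33 = (-4*(-4 + 2)*(-21))*33 = (-4*(-2)*(-21))*33 = (8*(-21))*33 = -168*33 = -5544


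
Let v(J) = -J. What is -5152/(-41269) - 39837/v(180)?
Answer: 548320171/2476140 ≈ 221.44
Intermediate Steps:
-5152/(-41269) - 39837/v(180) = -5152/(-41269) - 39837/((-1*180)) = -5152*(-1/41269) - 39837/(-180) = 5152/41269 - 39837*(-1/180) = 5152/41269 + 13279/60 = 548320171/2476140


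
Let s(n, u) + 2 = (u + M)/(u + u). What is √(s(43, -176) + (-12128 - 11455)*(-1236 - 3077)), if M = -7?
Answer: √787669169914/88 ≈ 10085.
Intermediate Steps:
s(n, u) = -2 + (-7 + u)/(2*u) (s(n, u) = -2 + (u - 7)/(u + u) = -2 + (-7 + u)/((2*u)) = -2 + (-7 + u)*(1/(2*u)) = -2 + (-7 + u)/(2*u))
√(s(43, -176) + (-12128 - 11455)*(-1236 - 3077)) = √((½)*(-7 - 3*(-176))/(-176) + (-12128 - 11455)*(-1236 - 3077)) = √((½)*(-1/176)*(-7 + 528) - 23583*(-4313)) = √((½)*(-1/176)*521 + 101713479) = √(-521/352 + 101713479) = √(35803144087/352) = √787669169914/88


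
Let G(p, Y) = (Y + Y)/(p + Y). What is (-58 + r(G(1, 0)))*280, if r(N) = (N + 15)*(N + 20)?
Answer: 67760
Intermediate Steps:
G(p, Y) = 2*Y/(Y + p) (G(p, Y) = (2*Y)/(Y + p) = 2*Y/(Y + p))
r(N) = (15 + N)*(20 + N)
(-58 + r(G(1, 0)))*280 = (-58 + (300 + (2*0/(0 + 1))² + 35*(2*0/(0 + 1))))*280 = (-58 + (300 + (2*0/1)² + 35*(2*0/1)))*280 = (-58 + (300 + (2*0*1)² + 35*(2*0*1)))*280 = (-58 + (300 + 0² + 35*0))*280 = (-58 + (300 + 0 + 0))*280 = (-58 + 300)*280 = 242*280 = 67760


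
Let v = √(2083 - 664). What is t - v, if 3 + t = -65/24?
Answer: -137/24 - √1419 ≈ -43.378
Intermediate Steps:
v = √1419 ≈ 37.670
t = -137/24 (t = -3 - 65/24 = -137/24 ≈ -5.7083)
t - v = -137/24 - √1419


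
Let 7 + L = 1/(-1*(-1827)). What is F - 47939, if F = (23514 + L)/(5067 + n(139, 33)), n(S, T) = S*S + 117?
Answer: -429243304795/8954127 ≈ -47938.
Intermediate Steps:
L = -12788/1827 (L = -7 + 1/(-1*(-1827)) = -7 + 1/1827 = -12788/1827 ≈ -6.9995)
n(S, T) = 117 + S**2 (n(S, T) = S**2 + 117 = 117 + S**2)
F = 8589458/8954127 (F = (23514 - 12788/1827)/(5067 + (117 + 139**2)) = 42947290/(1827*(5067 + (117 + 19321))) = 42947290/(1827*(5067 + 19438)) = (42947290/1827)/24505 = (42947290/1827)*(1/24505) = 8589458/8954127 ≈ 0.95927)
F - 47939 = 8589458/8954127 - 47939 = -429243304795/8954127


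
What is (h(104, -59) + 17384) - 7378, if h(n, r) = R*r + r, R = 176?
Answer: -437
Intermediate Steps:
h(n, r) = 177*r (h(n, r) = 176*r + r = 177*r)
(h(104, -59) + 17384) - 7378 = (177*(-59) + 17384) - 7378 = (-10443 + 17384) - 7378 = 6941 - 7378 = -437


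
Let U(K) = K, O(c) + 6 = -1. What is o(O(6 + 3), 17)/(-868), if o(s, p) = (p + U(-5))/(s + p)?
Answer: -3/2170 ≈ -0.0013825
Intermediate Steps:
O(c) = -7 (O(c) = -6 - 1 = -7)
o(s, p) = (-5 + p)/(p + s) (o(s, p) = (p - 5)/(s + p) = (-5 + p)/(p + s))
o(O(6 + 3), 17)/(-868) = ((-5 + 17)/(17 - 7))/(-868) = (12/10)*(-1/868) = ((1/10)*12)*(-1/868) = (6/5)*(-1/868) = -3/2170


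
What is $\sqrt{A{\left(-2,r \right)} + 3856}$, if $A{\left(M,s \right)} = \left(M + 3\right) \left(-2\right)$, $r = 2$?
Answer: $\sqrt{3854} \approx 62.081$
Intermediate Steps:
$A{\left(M,s \right)} = -6 - 2 M$ ($A{\left(M,s \right)} = \left(3 + M\right) \left(-2\right) = -6 - 2 M$)
$\sqrt{A{\left(-2,r \right)} + 3856} = \sqrt{\left(-6 - -4\right) + 3856} = \sqrt{\left(-6 + 4\right) + 3856} = \sqrt{-2 + 3856} = \sqrt{3854}$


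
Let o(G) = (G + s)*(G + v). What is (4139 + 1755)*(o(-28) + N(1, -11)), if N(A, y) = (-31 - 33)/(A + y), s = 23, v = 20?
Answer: 1367408/5 ≈ 2.7348e+5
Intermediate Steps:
o(G) = (20 + G)*(23 + G) (o(G) = (G + 23)*(G + 20) = (23 + G)*(20 + G) = (20 + G)*(23 + G))
N(A, y) = -64/(A + y)
(4139 + 1755)*(o(-28) + N(1, -11)) = (4139 + 1755)*((460 + (-28)² + 43*(-28)) - 64/(1 - 11)) = 5894*((460 + 784 - 1204) - 64/(-10)) = 5894*(40 - 64*(-⅒)) = 5894*(40 + 32/5) = 5894*(232/5) = 1367408/5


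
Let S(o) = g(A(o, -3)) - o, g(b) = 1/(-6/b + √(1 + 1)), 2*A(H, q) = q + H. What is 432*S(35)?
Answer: -1788912/119 + 27648*√2/119 ≈ -14704.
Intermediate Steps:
A(H, q) = H/2 + q/2 (A(H, q) = (q + H)/2 = (H + q)/2 = H/2 + q/2)
g(b) = 1/(√2 - 6/b) (g(b) = 1/(-6/b + √2) = 1/(√2 - 6/b))
S(o) = -o + (-3/2 + o/2)/(-6 + √2*(-3/2 + o/2)) (S(o) = (o/2 + (½)*(-3))/(-6 + (o/2 + (½)*(-3))*√2) - o = (o/2 - 3/2)/(-6 + (o/2 - 3/2)*√2) - o = (-3/2 + o/2)/(-6 + (-3/2 + o/2)*√2) - o = (-3/2 + o/2)/(-6 + √2*(-3/2 + o/2)) - o = -o + (-3/2 + o/2)/(-6 + √2*(-3/2 + o/2)))
432*S(35) = 432*((-3 + 35 - 1*35*(-12 + √2*(-3 + 35)))/(-12 + √2*(-3 + 35))) = 432*((-3 + 35 - 1*35*(-12 + √2*32))/(-12 + √2*32)) = 432*((-3 + 35 - 1*35*(-12 + 32*√2))/(-12 + 32*√2)) = 432*((-3 + 35 + (420 - 1120*√2))/(-12 + 32*√2)) = 432*((452 - 1120*√2)/(-12 + 32*√2)) = 432*(452 - 1120*√2)/(-12 + 32*√2)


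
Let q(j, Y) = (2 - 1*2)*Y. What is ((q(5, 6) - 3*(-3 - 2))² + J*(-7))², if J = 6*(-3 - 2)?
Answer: 189225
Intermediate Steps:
q(j, Y) = 0 (q(j, Y) = (2 - 2)*Y = 0*Y = 0)
J = -30 (J = 6*(-5) = -30)
((q(5, 6) - 3*(-3 - 2))² + J*(-7))² = ((0 - 3*(-3 - 2))² - 30*(-7))² = ((0 - 3*(-5))² + 210)² = ((0 + 15)² + 210)² = (15² + 210)² = (225 + 210)² = 435² = 189225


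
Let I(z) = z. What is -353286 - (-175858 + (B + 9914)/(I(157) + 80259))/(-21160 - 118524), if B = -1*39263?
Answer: -3968415206821861/11232828544 ≈ -3.5329e+5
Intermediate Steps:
B = -39263
-353286 - (-175858 + (B + 9914)/(I(157) + 80259))/(-21160 - 118524) = -353286 - (-175858 + (-39263 + 9914)/(157 + 80259))/(-21160 - 118524) = -353286 - (-175858 - 29349/80416)/(-139684) = -353286 - (-175858 - 29349*1/80416)*(-1)/139684 = -353286 - (-175858 - 29349/80416)*(-1)/139684 = -353286 - (-14141826277)*(-1)/(80416*139684) = -353286 - 1*14141826277/11232828544 = -353286 - 14141826277/11232828544 = -3968415206821861/11232828544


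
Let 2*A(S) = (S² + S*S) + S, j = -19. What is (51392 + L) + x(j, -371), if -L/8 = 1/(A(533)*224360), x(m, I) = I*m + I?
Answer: 926187464709648/15949499995 ≈ 58070.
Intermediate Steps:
A(S) = S² + S/2 (A(S) = ((S² + S*S) + S)/2 = ((S² + S²) + S)/2 = (2*S² + S)/2 = (S + 2*S²)/2 = S² + S/2)
x(m, I) = I + I*m
L = -2/15949499995 (L = -8/((533*(½ + 533))*224360) = -8/((533*(1067/2))*224360) = -8/(568711/2*224360) = -16/(568711*224360) = -8*1/63797999980 = -2/15949499995 ≈ -1.2540e-10)
(51392 + L) + x(j, -371) = (51392 - 2/15949499995) - 371*(1 - 19) = 819676703743038/15949499995 - 371*(-18) = 819676703743038/15949499995 + 6678 = 926187464709648/15949499995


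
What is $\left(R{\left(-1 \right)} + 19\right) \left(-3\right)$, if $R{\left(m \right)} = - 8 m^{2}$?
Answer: $-33$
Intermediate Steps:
$\left(R{\left(-1 \right)} + 19\right) \left(-3\right) = \left(- 8 \left(-1\right)^{2} + 19\right) \left(-3\right) = \left(\left(-8\right) 1 + 19\right) \left(-3\right) = \left(-8 + 19\right) \left(-3\right) = 11 \left(-3\right) = -33$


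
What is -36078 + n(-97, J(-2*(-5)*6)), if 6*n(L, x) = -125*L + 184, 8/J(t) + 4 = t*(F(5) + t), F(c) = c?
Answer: -68053/2 ≈ -34027.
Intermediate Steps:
J(t) = 8/(-4 + t*(5 + t))
n(L, x) = 92/3 - 125*L/6 (n(L, x) = (-125*L + 184)/6 = (184 - 125*L)/6 = 92/3 - 125*L/6)
-36078 + n(-97, J(-2*(-5)*6)) = -36078 + (92/3 - 125/6*(-97)) = -36078 + (92/3 + 12125/6) = -36078 + 4103/2 = -68053/2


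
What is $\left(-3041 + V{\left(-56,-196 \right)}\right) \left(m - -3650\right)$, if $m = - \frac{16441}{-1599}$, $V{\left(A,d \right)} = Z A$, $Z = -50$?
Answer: $- \frac{34402991}{39} \approx -8.8213 \cdot 10^{5}$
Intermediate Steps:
$V{\left(A,d \right)} = - 50 A$
$m = \frac{401}{39}$ ($m = \left(-16441\right) \left(- \frac{1}{1599}\right) = \frac{401}{39} \approx 10.282$)
$\left(-3041 + V{\left(-56,-196 \right)}\right) \left(m - -3650\right) = \left(-3041 - -2800\right) \left(\frac{401}{39} - -3650\right) = \left(-3041 + 2800\right) \left(\frac{401}{39} + 3650\right) = \left(-241\right) \frac{142751}{39} = - \frac{34402991}{39}$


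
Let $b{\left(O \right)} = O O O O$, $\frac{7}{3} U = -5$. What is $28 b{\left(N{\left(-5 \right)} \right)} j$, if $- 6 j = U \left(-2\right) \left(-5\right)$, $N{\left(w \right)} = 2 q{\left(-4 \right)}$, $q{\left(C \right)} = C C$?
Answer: $104857600$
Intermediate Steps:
$q{\left(C \right)} = C^{2}$
$U = - \frac{15}{7}$ ($U = \frac{3}{7} \left(-5\right) = - \frac{15}{7} \approx -2.1429$)
$N{\left(w \right)} = 32$ ($N{\left(w \right)} = 2 \left(-4\right)^{2} = 2 \cdot 16 = 32$)
$j = \frac{25}{7}$ ($j = - \frac{\left(- \frac{15}{7}\right) \left(-2\right) \left(-5\right)}{6} = - \frac{\frac{30}{7} \left(-5\right)}{6} = \left(- \frac{1}{6}\right) \left(- \frac{150}{7}\right) = \frac{25}{7} \approx 3.5714$)
$b{\left(O \right)} = O^{4}$ ($b{\left(O \right)} = O^{2} O O = O^{3} O = O^{4}$)
$28 b{\left(N{\left(-5 \right)} \right)} j = 28 \cdot 32^{4} \cdot \frac{25}{7} = 28 \cdot 1048576 \cdot \frac{25}{7} = 29360128 \cdot \frac{25}{7} = 104857600$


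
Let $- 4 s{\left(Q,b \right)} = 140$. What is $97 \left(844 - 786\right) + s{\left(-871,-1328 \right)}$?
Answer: $5591$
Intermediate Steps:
$s{\left(Q,b \right)} = -35$ ($s{\left(Q,b \right)} = \left(- \frac{1}{4}\right) 140 = -35$)
$97 \left(844 - 786\right) + s{\left(-871,-1328 \right)} = 97 \left(844 - 786\right) - 35 = 97 \cdot 58 - 35 = 5626 - 35 = 5591$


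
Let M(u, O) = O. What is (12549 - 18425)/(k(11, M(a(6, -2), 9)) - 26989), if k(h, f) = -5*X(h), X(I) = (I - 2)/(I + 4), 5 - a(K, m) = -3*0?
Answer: 1469/6748 ≈ 0.21769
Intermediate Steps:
a(K, m) = 5 (a(K, m) = 5 - (-3)*0 = 5 - 1*0 = 5 + 0 = 5)
X(I) = (-2 + I)/(4 + I)
k(h, f) = -5*(-2 + h)/(4 + h)
(12549 - 18425)/(k(11, M(a(6, -2), 9)) - 26989) = (12549 - 18425)/(5*(2 - 1*11)/(4 + 11) - 26989) = -5876/(5*(2 - 11)/15 - 26989) = -5876/(5*(1/15)*(-9) - 26989) = -5876/(-3 - 26989) = -5876/(-26992) = -5876*(-1/26992) = 1469/6748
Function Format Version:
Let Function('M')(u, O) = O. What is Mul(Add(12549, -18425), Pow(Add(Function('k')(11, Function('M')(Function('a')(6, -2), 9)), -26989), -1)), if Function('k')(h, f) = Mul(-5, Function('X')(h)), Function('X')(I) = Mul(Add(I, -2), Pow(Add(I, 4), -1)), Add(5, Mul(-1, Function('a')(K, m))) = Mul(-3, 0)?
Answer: Rational(1469, 6748) ≈ 0.21769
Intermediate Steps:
Function('a')(K, m) = 5 (Function('a')(K, m) = Add(5, Mul(-1, Mul(-3, 0))) = Add(5, Mul(-1, 0)) = Add(5, 0) = 5)
Function('X')(I) = Mul(Pow(Add(4, I), -1), Add(-2, I)) (Function('X')(I) = Mul(Add(-2, I), Pow(Add(4, I), -1)) = Mul(Pow(Add(4, I), -1), Add(-2, I)))
Function('k')(h, f) = Mul(-5, Pow(Add(4, h), -1), Add(-2, h)) (Function('k')(h, f) = Mul(-5, Mul(Pow(Add(4, h), -1), Add(-2, h))) = Mul(-5, Pow(Add(4, h), -1), Add(-2, h)))
Mul(Add(12549, -18425), Pow(Add(Function('k')(11, Function('M')(Function('a')(6, -2), 9)), -26989), -1)) = Mul(Add(12549, -18425), Pow(Add(Mul(5, Pow(Add(4, 11), -1), Add(2, Mul(-1, 11))), -26989), -1)) = Mul(-5876, Pow(Add(Mul(5, Pow(15, -1), Add(2, -11)), -26989), -1)) = Mul(-5876, Pow(Add(Mul(5, Rational(1, 15), -9), -26989), -1)) = Mul(-5876, Pow(Add(-3, -26989), -1)) = Mul(-5876, Pow(-26992, -1)) = Mul(-5876, Rational(-1, 26992)) = Rational(1469, 6748)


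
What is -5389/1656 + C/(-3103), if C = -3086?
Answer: -11611651/5138568 ≈ -2.2597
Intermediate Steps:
-5389/1656 + C/(-3103) = -5389/1656 - 3086/(-3103) = -5389*1/1656 - 3086*(-1/3103) = -5389/1656 + 3086/3103 = -11611651/5138568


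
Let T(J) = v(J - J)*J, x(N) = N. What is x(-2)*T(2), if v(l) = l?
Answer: 0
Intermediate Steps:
T(J) = 0 (T(J) = (J - J)*J = 0*J = 0)
x(-2)*T(2) = -2*0 = 0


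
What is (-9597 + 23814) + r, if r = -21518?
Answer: -7301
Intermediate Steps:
(-9597 + 23814) + r = (-9597 + 23814) - 21518 = 14217 - 21518 = -7301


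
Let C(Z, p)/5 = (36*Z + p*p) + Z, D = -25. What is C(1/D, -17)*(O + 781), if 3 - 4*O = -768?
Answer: 1399863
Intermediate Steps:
C(Z, p) = 5*p² + 185*Z (C(Z, p) = 5*((36*Z + p*p) + Z) = 5*((36*Z + p²) + Z) = 5*((p² + 36*Z) + Z) = 5*(p² + 37*Z) = 5*p² + 185*Z)
O = 771/4 (O = ¾ - ¼*(-768) = ¾ + 192 = 771/4 ≈ 192.75)
C(1/D, -17)*(O + 781) = (5*(-17)² + 185/(-25))*(771/4 + 781) = (5*289 + 185*(-1/25))*(3895/4) = (1445 - 37/5)*(3895/4) = (7188/5)*(3895/4) = 1399863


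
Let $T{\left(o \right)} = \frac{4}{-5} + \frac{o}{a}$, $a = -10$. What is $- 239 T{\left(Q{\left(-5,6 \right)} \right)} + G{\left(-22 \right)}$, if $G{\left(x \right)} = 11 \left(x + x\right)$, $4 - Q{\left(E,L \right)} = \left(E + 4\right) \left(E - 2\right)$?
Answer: $- \frac{729}{2} \approx -364.5$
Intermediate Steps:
$Q{\left(E,L \right)} = 4 - \left(-2 + E\right) \left(4 + E\right)$ ($Q{\left(E,L \right)} = 4 - \left(E + 4\right) \left(E - 2\right) = 4 - \left(4 + E\right) \left(-2 + E\right) = 4 - \left(-2 + E\right) \left(4 + E\right)$)
$G{\left(x \right)} = 22 x$ ($G{\left(x \right)} = 11 \cdot 2 x = 22 x$)
$T{\left(o \right)} = - \frac{4}{5} - \frac{o}{10}$ ($T{\left(o \right)} = \frac{4}{-5} + \frac{o}{-10} = 4 \left(- \frac{1}{5}\right) + o \left(- \frac{1}{10}\right) = - \frac{4}{5} - \frac{o}{10}$)
$- 239 T{\left(Q{\left(-5,6 \right)} \right)} + G{\left(-22 \right)} = - 239 \left(- \frac{4}{5} - \frac{12 - \left(-5\right)^{2} - -10}{10}\right) + 22 \left(-22\right) = - 239 \left(- \frac{4}{5} - \frac{12 - 25 + 10}{10}\right) - 484 = - 239 \left(- \frac{4}{5} - - \frac{3}{10}\right) - 484 = - 239 \left(- \frac{4}{5} + \frac{3}{10}\right) - 484 = \left(-239\right) \left(- \frac{1}{2}\right) - 484 = \frac{239}{2} - 484 = - \frac{729}{2}$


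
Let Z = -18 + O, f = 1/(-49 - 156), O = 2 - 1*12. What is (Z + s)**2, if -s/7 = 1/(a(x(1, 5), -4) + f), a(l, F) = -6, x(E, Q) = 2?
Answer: 1091179089/1515361 ≈ 720.08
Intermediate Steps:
O = -10 (O = 2 - 12 = -10)
f = -1/205 (f = 1/(-205) = -1/205 ≈ -0.0048781)
s = 1435/1231 (s = -7/(-6 - 1/205) = -7/(-1231/205) = -7*(-205/1231) = 1435/1231 ≈ 1.1657)
Z = -28 (Z = -18 - 10 = -28)
(Z + s)**2 = (-28 + 1435/1231)**2 = (-33033/1231)**2 = 1091179089/1515361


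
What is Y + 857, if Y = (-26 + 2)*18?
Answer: 425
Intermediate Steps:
Y = -432 (Y = -24*18 = -432)
Y + 857 = -432 + 857 = 425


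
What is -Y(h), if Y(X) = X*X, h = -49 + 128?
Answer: -6241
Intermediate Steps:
h = 79
Y(X) = X²
-Y(h) = -1*79² = -1*6241 = -6241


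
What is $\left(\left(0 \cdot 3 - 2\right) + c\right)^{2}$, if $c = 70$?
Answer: $4624$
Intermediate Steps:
$\left(\left(0 \cdot 3 - 2\right) + c\right)^{2} = \left(\left(0 \cdot 3 - 2\right) + 70\right)^{2} = \left(\left(0 - 2\right) + 70\right)^{2} = \left(-2 + 70\right)^{2} = 68^{2} = 4624$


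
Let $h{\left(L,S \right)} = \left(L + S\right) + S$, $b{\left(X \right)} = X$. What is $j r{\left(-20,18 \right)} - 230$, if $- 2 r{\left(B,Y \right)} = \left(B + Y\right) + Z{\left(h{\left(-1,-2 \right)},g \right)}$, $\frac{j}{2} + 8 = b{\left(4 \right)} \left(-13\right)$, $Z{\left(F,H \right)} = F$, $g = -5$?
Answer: $-650$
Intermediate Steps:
$h{\left(L,S \right)} = L + 2 S$
$j = -120$ ($j = -16 + 2 \cdot 4 \left(-13\right) = -16 + 2 \left(-52\right) = -16 - 104 = -120$)
$r{\left(B,Y \right)} = \frac{5}{2} - \frac{B}{2} - \frac{Y}{2}$ ($r{\left(B,Y \right)} = - \frac{\left(B + Y\right) + \left(-1 + 2 \left(-2\right)\right)}{2} = - \frac{\left(B + Y\right) - 5}{2} = - \frac{-5 + B + Y}{2} = \frac{5}{2} - \frac{B}{2} - \frac{Y}{2}$)
$j r{\left(-20,18 \right)} - 230 = - 120 \left(\frac{5}{2} - -10 - 9\right) - 230 = - 120 \left(\frac{5}{2} + 10 - 9\right) - 230 = \left(-120\right) \frac{7}{2} - 230 = -420 - 230 = -650$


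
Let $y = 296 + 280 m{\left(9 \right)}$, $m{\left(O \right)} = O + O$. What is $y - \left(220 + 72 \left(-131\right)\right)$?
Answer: $14548$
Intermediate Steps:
$m{\left(O \right)} = 2 O$
$y = 5336$ ($y = 296 + 280 \cdot 2 \cdot 9 = 296 + 280 \cdot 18 = 296 + 5040 = 5336$)
$y - \left(220 + 72 \left(-131\right)\right) = 5336 - \left(220 + 72 \left(-131\right)\right) = 5336 - \left(220 - 9432\right) = 5336 - -9212 = 5336 + 9212 = 14548$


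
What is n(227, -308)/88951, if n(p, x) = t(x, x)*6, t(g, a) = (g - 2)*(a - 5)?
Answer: 582180/88951 ≈ 6.5450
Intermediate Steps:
t(g, a) = (-5 + a)*(-2 + g) (t(g, a) = (-2 + g)*(-5 + a) = (-5 + a)*(-2 + g))
n(p, x) = 60 - 42*x + 6*x**2 (n(p, x) = (10 - 5*x - 2*x + x*x)*6 = (10 - 5*x - 2*x + x**2)*6 = (10 + x**2 - 7*x)*6 = 60 - 42*x + 6*x**2)
n(227, -308)/88951 = (60 - 42*(-308) + 6*(-308)**2)/88951 = (60 + 12936 + 6*94864)*(1/88951) = (60 + 12936 + 569184)*(1/88951) = 582180*(1/88951) = 582180/88951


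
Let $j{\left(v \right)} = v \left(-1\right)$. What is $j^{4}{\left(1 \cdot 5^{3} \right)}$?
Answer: $244140625$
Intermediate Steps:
$j{\left(v \right)} = - v$
$j^{4}{\left(1 \cdot 5^{3} \right)} = \left(- 1 \cdot 5^{3}\right)^{4} = \left(- 1 \cdot 125\right)^{4} = \left(\left(-1\right) 125\right)^{4} = \left(-125\right)^{4} = 244140625$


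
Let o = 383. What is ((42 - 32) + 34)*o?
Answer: 16852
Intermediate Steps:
((42 - 32) + 34)*o = ((42 - 32) + 34)*383 = (10 + 34)*383 = 44*383 = 16852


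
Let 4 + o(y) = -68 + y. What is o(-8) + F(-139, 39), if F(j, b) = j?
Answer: -219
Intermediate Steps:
o(y) = -72 + y (o(y) = -4 + (-68 + y) = -72 + y)
o(-8) + F(-139, 39) = (-72 - 8) - 139 = -80 - 139 = -219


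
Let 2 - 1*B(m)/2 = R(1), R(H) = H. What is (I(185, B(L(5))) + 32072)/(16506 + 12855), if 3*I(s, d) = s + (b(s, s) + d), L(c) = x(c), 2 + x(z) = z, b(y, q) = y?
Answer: 10732/9787 ≈ 1.0966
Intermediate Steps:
x(z) = -2 + z
L(c) = -2 + c
B(m) = 2 (B(m) = 4 - 2*1 = 4 - 2 = 2)
I(s, d) = d/3 + 2*s/3 (I(s, d) = (s + (s + d))/3 = (s + (d + s))/3 = (d + 2*s)/3 = d/3 + 2*s/3)
(I(185, B(L(5))) + 32072)/(16506 + 12855) = (((⅓)*2 + (⅔)*185) + 32072)/(16506 + 12855) = ((⅔ + 370/3) + 32072)/29361 = (124 + 32072)*(1/29361) = 32196*(1/29361) = 10732/9787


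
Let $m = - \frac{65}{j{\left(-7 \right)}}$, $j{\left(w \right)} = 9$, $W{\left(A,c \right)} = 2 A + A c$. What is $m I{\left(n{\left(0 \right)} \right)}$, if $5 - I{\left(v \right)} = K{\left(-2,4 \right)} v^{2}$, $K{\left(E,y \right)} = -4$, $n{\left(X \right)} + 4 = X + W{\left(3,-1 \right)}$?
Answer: $-65$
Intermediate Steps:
$n{\left(X \right)} = -1 + X$ ($n{\left(X \right)} = -4 + \left(X + 3 \left(2 - 1\right)\right) = -4 + \left(X + 3 \cdot 1\right) = -4 + \left(X + 3\right) = -4 + \left(3 + X\right) = -1 + X$)
$I{\left(v \right)} = 5 + 4 v^{2}$ ($I{\left(v \right)} = 5 - - 4 v^{2} = 5 + 4 v^{2}$)
$m = - \frac{65}{9} \approx -7.2222$
$m I{\left(n{\left(0 \right)} \right)} = - \frac{65 \left(5 + 4 \left(-1 + 0\right)^{2}\right)}{9} = - \frac{65 \left(5 + 4 \left(-1\right)^{2}\right)}{9} = - \frac{65 \left(5 + 4 \cdot 1\right)}{9} = - \frac{65 \left(5 + 4\right)}{9} = \left(- \frac{65}{9}\right) 9 = -65$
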